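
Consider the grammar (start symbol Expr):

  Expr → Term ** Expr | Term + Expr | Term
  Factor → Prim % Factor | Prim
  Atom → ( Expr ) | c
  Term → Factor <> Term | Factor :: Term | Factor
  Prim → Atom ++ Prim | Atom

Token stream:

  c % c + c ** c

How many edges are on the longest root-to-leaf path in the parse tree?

[Expr [Term [Factor [Prim [Atom c]] % [Factor [Prim [Atom c]]]]] + [Expr [Term [Factor [Prim [Atom c]]]] ** [Expr [Term [Factor [Prim [Atom c]]]]]]]

7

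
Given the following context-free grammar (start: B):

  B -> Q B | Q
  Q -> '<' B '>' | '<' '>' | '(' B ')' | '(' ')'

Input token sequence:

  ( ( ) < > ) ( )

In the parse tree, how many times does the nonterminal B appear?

[B [Q ( [B [Q ( )] [B [Q < >]]] )] [B [Q ( )]]]

4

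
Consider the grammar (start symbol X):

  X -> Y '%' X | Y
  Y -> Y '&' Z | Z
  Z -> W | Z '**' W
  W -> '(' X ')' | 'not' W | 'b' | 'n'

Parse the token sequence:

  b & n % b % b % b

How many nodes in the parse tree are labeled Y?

5

[X [Y [Y [Z [W b]]] & [Z [W n]]] % [X [Y [Z [W b]]] % [X [Y [Z [W b]]] % [X [Y [Z [W b]]]]]]]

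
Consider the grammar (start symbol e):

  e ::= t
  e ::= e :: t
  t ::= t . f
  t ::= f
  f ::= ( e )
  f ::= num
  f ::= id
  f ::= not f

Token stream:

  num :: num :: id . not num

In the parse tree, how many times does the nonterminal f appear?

[e [e [e [t [f num]]] :: [t [f num]]] :: [t [t [f id]] . [f not [f num]]]]

5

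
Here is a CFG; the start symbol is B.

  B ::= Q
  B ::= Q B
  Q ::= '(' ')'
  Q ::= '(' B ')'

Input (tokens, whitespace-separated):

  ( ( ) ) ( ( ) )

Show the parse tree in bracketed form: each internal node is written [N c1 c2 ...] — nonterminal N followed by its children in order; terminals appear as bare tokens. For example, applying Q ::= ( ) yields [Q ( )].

B
Q B
( B ) B
( Q ) B
( ( ) ) B
( ( ) ) Q
( ( ) ) ( B )
( ( ) ) ( Q )
( ( ) ) ( ( ) )

[B [Q ( [B [Q ( )]] )] [B [Q ( [B [Q ( )]] )]]]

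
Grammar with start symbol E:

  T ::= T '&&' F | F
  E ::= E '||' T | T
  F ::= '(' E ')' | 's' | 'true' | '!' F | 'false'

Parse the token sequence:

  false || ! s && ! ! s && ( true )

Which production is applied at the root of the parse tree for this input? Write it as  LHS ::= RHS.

E ::= E '||' T

[E [E [T [F false]]] || [T [T [T [F ! [F s]]] && [F ! [F ! [F s]]]] && [F ( [E [T [F true]]] )]]]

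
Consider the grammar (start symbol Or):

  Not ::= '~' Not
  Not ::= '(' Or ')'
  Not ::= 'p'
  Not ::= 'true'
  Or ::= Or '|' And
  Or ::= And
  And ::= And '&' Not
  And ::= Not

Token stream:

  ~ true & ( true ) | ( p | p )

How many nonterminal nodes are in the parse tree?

18

[Or [Or [And [And [Not ~ [Not true]]] & [Not ( [Or [And [Not true]]] )]]] | [And [Not ( [Or [Or [And [Not p]]] | [And [Not p]]] )]]]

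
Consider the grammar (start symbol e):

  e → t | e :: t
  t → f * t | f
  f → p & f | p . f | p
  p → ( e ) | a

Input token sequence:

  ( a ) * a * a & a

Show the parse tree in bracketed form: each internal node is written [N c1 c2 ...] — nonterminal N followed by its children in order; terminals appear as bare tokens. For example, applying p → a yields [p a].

e
t
f * t
p * t
( e ) * t
( t ) * t
( f ) * t
( p ) * t
( a ) * t
( a ) * f * t
( a ) * p * t
( a ) * a * t
( a ) * a * f
( a ) * a * p & f
( a ) * a * a & f
( a ) * a * a & p
( a ) * a * a & a

[e [t [f [p ( [e [t [f [p a]]]] )]] * [t [f [p a]] * [t [f [p a] & [f [p a]]]]]]]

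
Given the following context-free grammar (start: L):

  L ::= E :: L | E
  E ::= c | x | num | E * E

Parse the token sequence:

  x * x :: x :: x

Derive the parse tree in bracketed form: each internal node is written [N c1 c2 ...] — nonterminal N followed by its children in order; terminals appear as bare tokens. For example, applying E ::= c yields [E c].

L
E :: L
E * E :: L
x * E :: L
x * x :: L
x * x :: E :: L
x * x :: x :: L
x * x :: x :: E
x * x :: x :: x

[L [E [E x] * [E x]] :: [L [E x] :: [L [E x]]]]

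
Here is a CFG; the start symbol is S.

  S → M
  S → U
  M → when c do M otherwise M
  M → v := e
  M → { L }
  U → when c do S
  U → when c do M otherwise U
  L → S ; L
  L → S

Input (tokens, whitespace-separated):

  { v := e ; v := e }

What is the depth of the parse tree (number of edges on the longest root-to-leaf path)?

[S [M { [L [S [M v := e]] ; [L [S [M v := e]]]] }]]

6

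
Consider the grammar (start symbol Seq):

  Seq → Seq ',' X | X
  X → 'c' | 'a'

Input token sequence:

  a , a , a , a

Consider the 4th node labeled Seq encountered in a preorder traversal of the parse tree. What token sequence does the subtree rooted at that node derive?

a

[Seq [Seq [Seq [Seq [X a]] , [X a]] , [X a]] , [X a]]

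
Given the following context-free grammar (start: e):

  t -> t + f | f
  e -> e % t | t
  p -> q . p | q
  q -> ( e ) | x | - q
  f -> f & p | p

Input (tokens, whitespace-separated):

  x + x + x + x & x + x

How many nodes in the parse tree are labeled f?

6

[e [t [t [t [t [t [f [p [q x]]]] + [f [p [q x]]]] + [f [p [q x]]]] + [f [f [p [q x]]] & [p [q x]]]] + [f [p [q x]]]]]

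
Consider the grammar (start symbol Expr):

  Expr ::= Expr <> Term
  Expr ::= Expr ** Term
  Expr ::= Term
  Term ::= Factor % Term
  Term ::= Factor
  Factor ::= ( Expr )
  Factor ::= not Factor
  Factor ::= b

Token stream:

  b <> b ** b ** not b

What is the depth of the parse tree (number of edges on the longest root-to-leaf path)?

6

[Expr [Expr [Expr [Expr [Term [Factor b]]] <> [Term [Factor b]]] ** [Term [Factor b]]] ** [Term [Factor not [Factor b]]]]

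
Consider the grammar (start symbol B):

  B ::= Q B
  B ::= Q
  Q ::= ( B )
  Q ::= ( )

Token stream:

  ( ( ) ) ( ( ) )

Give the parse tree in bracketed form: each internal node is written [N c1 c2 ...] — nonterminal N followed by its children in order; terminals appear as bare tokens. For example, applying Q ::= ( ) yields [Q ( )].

B
Q B
( B ) B
( Q ) B
( ( ) ) B
( ( ) ) Q
( ( ) ) ( B )
( ( ) ) ( Q )
( ( ) ) ( ( ) )

[B [Q ( [B [Q ( )]] )] [B [Q ( [B [Q ( )]] )]]]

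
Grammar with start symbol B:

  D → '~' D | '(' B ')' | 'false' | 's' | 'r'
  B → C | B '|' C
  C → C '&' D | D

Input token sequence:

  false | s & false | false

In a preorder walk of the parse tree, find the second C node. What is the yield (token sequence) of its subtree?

[B [B [B [C [D false]]] | [C [C [D s]] & [D false]]] | [C [D false]]]

s & false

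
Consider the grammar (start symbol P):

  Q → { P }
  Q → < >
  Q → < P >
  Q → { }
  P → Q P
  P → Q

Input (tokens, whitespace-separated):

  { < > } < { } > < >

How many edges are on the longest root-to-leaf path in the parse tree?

[P [Q { [P [Q < >]] }] [P [Q < [P [Q { }]] >] [P [Q < >]]]]

5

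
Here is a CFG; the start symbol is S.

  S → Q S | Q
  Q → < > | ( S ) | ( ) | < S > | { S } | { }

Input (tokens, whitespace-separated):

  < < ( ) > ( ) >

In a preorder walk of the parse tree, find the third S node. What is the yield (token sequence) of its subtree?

( )

[S [Q < [S [Q < [S [Q ( )]] >] [S [Q ( )]]] >]]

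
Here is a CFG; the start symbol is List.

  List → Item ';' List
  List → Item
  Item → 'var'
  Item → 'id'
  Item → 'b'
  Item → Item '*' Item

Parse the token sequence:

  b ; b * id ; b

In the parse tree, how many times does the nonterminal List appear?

[List [Item b] ; [List [Item [Item b] * [Item id]] ; [List [Item b]]]]

3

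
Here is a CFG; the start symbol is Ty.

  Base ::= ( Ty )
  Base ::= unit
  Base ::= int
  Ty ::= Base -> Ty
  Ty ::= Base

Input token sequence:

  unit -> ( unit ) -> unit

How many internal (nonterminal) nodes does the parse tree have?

[Ty [Base unit] -> [Ty [Base ( [Ty [Base unit]] )] -> [Ty [Base unit]]]]

8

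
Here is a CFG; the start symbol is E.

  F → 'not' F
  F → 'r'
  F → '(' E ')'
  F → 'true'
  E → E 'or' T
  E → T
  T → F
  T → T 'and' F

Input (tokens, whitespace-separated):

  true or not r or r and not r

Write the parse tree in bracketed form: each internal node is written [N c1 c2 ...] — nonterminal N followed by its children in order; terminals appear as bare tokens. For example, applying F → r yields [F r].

E
E or T
E or T or T
T or T or T
F or T or T
true or T or T
true or F or T
true or not F or T
true or not r or T
true or not r or T and F
true or not r or F and F
true or not r or r and F
true or not r or r and not F
true or not r or r and not r

[E [E [E [T [F true]]] or [T [F not [F r]]]] or [T [T [F r]] and [F not [F r]]]]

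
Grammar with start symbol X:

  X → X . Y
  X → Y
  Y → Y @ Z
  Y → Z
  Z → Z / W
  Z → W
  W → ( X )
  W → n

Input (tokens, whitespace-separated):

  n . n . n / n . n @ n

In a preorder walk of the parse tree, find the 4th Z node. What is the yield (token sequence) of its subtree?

n

[X [X [X [X [Y [Z [W n]]]] . [Y [Z [W n]]]] . [Y [Z [Z [W n]] / [W n]]]] . [Y [Y [Z [W n]]] @ [Z [W n]]]]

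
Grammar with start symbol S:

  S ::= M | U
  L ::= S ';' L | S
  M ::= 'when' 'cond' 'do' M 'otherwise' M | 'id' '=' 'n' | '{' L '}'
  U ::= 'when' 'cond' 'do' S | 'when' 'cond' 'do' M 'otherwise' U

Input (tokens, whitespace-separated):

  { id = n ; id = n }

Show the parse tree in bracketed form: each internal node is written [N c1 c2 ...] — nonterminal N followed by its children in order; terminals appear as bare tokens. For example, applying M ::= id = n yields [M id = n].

[S [M { [L [S [M id = n]] ; [L [S [M id = n]]]] }]]

S
M
{ L }
{ S ; L }
{ M ; L }
{ id = n ; L }
{ id = n ; S }
{ id = n ; M }
{ id = n ; id = n }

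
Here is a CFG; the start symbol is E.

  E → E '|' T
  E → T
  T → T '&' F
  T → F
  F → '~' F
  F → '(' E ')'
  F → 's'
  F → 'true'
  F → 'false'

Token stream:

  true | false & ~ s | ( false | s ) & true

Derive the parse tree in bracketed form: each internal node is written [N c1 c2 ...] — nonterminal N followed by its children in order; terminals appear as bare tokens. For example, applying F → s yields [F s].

E
E | T
E | T | T
T | T | T
F | T | T
true | T | T
true | T & F | T
true | F & F | T
true | false & F | T
true | false & ~ F | T
true | false & ~ s | T
true | false & ~ s | T & F
true | false & ~ s | F & F
true | false & ~ s | ( E ) & F
true | false & ~ s | ( E | T ) & F
true | false & ~ s | ( T | T ) & F
true | false & ~ s | ( F | T ) & F
true | false & ~ s | ( false | T ) & F
true | false & ~ s | ( false | F ) & F
true | false & ~ s | ( false | s ) & F
true | false & ~ s | ( false | s ) & true

[E [E [E [T [F true]]] | [T [T [F false]] & [F ~ [F s]]]] | [T [T [F ( [E [E [T [F false]]] | [T [F s]]] )]] & [F true]]]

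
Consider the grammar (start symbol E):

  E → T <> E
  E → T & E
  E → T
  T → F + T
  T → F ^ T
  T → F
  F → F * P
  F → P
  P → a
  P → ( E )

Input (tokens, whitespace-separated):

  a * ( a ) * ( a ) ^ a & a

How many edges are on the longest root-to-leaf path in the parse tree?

[E [T [F [F [F [P a]] * [P ( [E [T [F [P a]]]] )]] * [P ( [E [T [F [P a]]]] )]] ^ [T [F [P a]]]] & [E [T [F [P a]]]]]

9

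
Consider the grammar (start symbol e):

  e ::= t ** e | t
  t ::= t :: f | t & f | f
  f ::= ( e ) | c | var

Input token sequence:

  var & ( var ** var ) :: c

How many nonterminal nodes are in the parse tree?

[e [t [t [t [f var]] & [f ( [e [t [f var]] ** [e [t [f var]]]] )]] :: [f c]]]

13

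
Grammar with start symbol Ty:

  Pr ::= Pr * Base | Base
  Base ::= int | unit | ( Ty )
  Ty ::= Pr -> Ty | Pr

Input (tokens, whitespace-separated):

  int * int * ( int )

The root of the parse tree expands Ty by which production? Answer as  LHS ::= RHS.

Ty ::= Pr

[Ty [Pr [Pr [Pr [Base int]] * [Base int]] * [Base ( [Ty [Pr [Base int]]] )]]]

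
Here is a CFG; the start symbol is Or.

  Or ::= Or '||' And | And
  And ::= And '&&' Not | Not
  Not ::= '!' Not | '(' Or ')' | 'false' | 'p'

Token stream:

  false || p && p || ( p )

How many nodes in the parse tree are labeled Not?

5

[Or [Or [Or [And [Not false]]] || [And [And [Not p]] && [Not p]]] || [And [Not ( [Or [And [Not p]]] )]]]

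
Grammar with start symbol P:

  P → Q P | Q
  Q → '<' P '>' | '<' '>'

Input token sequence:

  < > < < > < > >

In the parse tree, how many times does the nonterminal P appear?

4

[P [Q < >] [P [Q < [P [Q < >] [P [Q < >]]] >]]]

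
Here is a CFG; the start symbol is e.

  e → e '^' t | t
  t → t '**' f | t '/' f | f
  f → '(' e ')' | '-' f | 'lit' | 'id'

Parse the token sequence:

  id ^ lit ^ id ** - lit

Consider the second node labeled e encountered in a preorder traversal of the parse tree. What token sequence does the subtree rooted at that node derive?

id ^ lit

[e [e [e [t [f id]]] ^ [t [f lit]]] ^ [t [t [f id]] ** [f - [f lit]]]]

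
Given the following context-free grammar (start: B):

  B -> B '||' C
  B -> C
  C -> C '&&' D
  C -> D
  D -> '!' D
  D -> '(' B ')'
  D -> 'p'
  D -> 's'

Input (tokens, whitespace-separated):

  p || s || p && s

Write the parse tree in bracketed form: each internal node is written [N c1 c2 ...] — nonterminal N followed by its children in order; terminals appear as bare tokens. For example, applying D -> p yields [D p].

[B [B [B [C [D p]]] || [C [D s]]] || [C [C [D p]] && [D s]]]

B
B || C
B || C || C
C || C || C
D || C || C
p || C || C
p || D || C
p || s || C
p || s || C && D
p || s || D && D
p || s || p && D
p || s || p && s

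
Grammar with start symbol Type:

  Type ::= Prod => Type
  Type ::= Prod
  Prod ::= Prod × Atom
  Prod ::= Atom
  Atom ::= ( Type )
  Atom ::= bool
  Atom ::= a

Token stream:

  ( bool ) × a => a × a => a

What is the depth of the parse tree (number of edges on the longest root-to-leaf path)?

[Type [Prod [Prod [Atom ( [Type [Prod [Atom bool]]] )]] × [Atom a]] => [Type [Prod [Prod [Atom a]] × [Atom a]] => [Type [Prod [Atom a]]]]]

7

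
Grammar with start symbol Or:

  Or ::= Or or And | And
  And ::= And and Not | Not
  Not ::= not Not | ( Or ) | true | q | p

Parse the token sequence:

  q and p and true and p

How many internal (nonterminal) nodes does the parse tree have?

9

[Or [And [And [And [And [Not q]] and [Not p]] and [Not true]] and [Not p]]]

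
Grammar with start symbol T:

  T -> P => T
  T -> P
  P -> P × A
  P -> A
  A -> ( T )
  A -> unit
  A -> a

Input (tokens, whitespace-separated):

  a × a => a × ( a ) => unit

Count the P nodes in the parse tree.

[T [P [P [A a]] × [A a]] => [T [P [P [A a]] × [A ( [T [P [A a]]] )]] => [T [P [A unit]]]]]

6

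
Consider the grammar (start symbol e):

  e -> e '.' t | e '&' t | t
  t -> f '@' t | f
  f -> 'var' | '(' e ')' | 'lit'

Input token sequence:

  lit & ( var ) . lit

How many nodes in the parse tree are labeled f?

4

[e [e [e [t [f lit]]] & [t [f ( [e [t [f var]]] )]]] . [t [f lit]]]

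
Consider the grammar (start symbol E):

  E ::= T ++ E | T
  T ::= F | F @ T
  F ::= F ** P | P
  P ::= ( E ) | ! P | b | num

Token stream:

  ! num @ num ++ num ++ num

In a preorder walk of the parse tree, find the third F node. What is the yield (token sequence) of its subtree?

[E [T [F [P ! [P num]]] @ [T [F [P num]]]] ++ [E [T [F [P num]]] ++ [E [T [F [P num]]]]]]

num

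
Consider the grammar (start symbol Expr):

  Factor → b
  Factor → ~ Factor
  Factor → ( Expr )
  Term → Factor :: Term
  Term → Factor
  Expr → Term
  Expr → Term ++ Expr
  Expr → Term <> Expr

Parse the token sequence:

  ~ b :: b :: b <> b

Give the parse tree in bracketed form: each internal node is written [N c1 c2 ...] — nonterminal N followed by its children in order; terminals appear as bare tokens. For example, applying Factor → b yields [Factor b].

Expr
Term <> Expr
Factor :: Term <> Expr
~ Factor :: Term <> Expr
~ b :: Term <> Expr
~ b :: Factor :: Term <> Expr
~ b :: b :: Term <> Expr
~ b :: b :: Factor <> Expr
~ b :: b :: b <> Expr
~ b :: b :: b <> Term
~ b :: b :: b <> Factor
~ b :: b :: b <> b

[Expr [Term [Factor ~ [Factor b]] :: [Term [Factor b] :: [Term [Factor b]]]] <> [Expr [Term [Factor b]]]]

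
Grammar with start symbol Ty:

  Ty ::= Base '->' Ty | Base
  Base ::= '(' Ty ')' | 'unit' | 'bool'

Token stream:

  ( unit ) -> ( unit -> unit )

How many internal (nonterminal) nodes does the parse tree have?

[Ty [Base ( [Ty [Base unit]] )] -> [Ty [Base ( [Ty [Base unit] -> [Ty [Base unit]]] )]]]

10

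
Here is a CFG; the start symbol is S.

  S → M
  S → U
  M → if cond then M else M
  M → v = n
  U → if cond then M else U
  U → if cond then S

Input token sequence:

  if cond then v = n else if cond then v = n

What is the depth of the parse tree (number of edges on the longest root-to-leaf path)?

5

[S [U if cond then [M v = n] else [U if cond then [S [M v = n]]]]]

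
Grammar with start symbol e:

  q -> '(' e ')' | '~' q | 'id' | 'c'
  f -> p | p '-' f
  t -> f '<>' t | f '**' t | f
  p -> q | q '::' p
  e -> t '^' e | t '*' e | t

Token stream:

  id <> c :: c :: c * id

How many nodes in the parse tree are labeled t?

[e [t [f [p [q id]]] <> [t [f [p [q c] :: [p [q c] :: [p [q c]]]]]]] * [e [t [f [p [q id]]]]]]

3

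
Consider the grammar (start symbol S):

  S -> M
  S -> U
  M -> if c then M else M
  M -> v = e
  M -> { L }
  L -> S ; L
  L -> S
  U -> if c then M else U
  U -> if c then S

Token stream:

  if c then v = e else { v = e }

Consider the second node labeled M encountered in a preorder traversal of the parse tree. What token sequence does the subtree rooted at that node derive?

v = e

[S [M if c then [M v = e] else [M { [L [S [M v = e]]] }]]]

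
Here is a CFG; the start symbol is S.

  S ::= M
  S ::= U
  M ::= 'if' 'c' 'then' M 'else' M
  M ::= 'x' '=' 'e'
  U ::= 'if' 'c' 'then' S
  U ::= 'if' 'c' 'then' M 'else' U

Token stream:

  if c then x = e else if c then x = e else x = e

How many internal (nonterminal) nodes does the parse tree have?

[S [M if c then [M x = e] else [M if c then [M x = e] else [M x = e]]]]

6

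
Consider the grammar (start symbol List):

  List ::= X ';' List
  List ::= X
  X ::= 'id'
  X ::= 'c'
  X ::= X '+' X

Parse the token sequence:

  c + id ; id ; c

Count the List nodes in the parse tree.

[List [X [X c] + [X id]] ; [List [X id] ; [List [X c]]]]

3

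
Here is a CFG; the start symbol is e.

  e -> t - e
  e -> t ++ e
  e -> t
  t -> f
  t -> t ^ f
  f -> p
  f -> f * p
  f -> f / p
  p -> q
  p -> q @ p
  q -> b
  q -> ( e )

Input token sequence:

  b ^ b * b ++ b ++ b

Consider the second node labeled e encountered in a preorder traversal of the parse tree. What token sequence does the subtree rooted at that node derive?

b ++ b

[e [t [t [f [p [q b]]]] ^ [f [f [p [q b]]] * [p [q b]]]] ++ [e [t [f [p [q b]]]] ++ [e [t [f [p [q b]]]]]]]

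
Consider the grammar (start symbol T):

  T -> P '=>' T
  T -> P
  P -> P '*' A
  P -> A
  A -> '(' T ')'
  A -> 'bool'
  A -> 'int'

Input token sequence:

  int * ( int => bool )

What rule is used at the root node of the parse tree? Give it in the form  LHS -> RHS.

[T [P [P [A int]] * [A ( [T [P [A int]] => [T [P [A bool]]]] )]]]

T -> P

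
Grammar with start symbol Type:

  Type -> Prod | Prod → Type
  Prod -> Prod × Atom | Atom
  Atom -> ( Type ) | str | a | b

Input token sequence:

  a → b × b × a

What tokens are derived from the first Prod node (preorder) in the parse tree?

a

[Type [Prod [Atom a]] → [Type [Prod [Prod [Prod [Atom b]] × [Atom b]] × [Atom a]]]]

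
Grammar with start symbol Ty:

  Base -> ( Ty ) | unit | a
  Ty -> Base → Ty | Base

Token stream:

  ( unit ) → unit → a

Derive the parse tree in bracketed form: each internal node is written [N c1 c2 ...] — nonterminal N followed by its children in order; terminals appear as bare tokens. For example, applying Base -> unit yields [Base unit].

[Ty [Base ( [Ty [Base unit]] )] → [Ty [Base unit] → [Ty [Base a]]]]

Ty
Base → Ty
( Ty ) → Ty
( Base ) → Ty
( unit ) → Ty
( unit ) → Base → Ty
( unit ) → unit → Ty
( unit ) → unit → Base
( unit ) → unit → a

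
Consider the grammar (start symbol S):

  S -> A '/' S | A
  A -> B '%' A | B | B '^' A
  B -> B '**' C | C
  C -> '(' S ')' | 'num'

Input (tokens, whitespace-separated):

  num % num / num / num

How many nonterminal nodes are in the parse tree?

15

[S [A [B [C num]] % [A [B [C num]]]] / [S [A [B [C num]]] / [S [A [B [C num]]]]]]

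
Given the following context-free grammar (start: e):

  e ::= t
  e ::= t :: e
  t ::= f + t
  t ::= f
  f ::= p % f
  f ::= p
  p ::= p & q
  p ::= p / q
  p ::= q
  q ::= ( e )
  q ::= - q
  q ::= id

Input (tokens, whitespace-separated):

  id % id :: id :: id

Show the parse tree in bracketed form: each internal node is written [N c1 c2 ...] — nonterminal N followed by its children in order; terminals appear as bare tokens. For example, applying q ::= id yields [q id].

[e [t [f [p [q id]] % [f [p [q id]]]]] :: [e [t [f [p [q id]]]] :: [e [t [f [p [q id]]]]]]]

e
t :: e
f :: e
p % f :: e
q % f :: e
id % f :: e
id % p :: e
id % q :: e
id % id :: e
id % id :: t :: e
id % id :: f :: e
id % id :: p :: e
id % id :: q :: e
id % id :: id :: e
id % id :: id :: t
id % id :: id :: f
id % id :: id :: p
id % id :: id :: q
id % id :: id :: id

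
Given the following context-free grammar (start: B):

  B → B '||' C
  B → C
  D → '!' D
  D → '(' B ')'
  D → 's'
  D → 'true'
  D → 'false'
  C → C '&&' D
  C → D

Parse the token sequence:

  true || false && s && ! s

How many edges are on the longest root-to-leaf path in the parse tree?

5

[B [B [C [D true]]] || [C [C [C [D false]] && [D s]] && [D ! [D s]]]]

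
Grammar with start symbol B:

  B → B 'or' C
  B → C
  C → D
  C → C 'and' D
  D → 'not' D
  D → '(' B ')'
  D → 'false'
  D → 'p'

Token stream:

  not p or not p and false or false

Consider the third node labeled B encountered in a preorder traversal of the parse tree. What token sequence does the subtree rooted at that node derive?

not p

[B [B [B [C [D not [D p]]]] or [C [C [D not [D p]]] and [D false]]] or [C [D false]]]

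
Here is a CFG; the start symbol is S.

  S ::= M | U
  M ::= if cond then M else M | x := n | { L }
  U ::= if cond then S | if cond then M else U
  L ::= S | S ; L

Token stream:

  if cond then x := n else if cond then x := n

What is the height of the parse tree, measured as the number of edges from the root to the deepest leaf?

[S [U if cond then [M x := n] else [U if cond then [S [M x := n]]]]]

5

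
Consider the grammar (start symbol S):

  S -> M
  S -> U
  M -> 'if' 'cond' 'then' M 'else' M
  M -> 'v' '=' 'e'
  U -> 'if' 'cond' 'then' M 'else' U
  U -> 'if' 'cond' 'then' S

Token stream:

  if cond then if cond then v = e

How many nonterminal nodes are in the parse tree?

6

[S [U if cond then [S [U if cond then [S [M v = e]]]]]]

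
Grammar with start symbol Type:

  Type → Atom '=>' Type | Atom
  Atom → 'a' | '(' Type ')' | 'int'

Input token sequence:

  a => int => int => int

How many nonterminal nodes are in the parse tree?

8

[Type [Atom a] => [Type [Atom int] => [Type [Atom int] => [Type [Atom int]]]]]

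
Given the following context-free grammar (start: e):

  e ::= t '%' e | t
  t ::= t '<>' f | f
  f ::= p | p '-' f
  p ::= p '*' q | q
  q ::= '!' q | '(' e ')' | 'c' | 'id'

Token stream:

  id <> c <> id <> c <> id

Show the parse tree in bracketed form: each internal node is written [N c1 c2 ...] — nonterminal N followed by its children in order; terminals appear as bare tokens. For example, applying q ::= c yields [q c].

e
t
t <> f
t <> f <> f
t <> f <> f <> f
t <> f <> f <> f <> f
f <> f <> f <> f <> f
p <> f <> f <> f <> f
q <> f <> f <> f <> f
id <> f <> f <> f <> f
id <> p <> f <> f <> f
id <> q <> f <> f <> f
id <> c <> f <> f <> f
id <> c <> p <> f <> f
id <> c <> q <> f <> f
id <> c <> id <> f <> f
id <> c <> id <> p <> f
id <> c <> id <> q <> f
id <> c <> id <> c <> f
id <> c <> id <> c <> p
id <> c <> id <> c <> q
id <> c <> id <> c <> id

[e [t [t [t [t [t [f [p [q id]]]] <> [f [p [q c]]]] <> [f [p [q id]]]] <> [f [p [q c]]]] <> [f [p [q id]]]]]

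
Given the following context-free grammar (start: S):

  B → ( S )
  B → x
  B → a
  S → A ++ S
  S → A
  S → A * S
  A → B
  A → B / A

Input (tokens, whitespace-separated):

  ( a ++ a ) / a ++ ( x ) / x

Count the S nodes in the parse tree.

5

[S [A [B ( [S [A [B a]] ++ [S [A [B a]]]] )] / [A [B a]]] ++ [S [A [B ( [S [A [B x]]] )] / [A [B x]]]]]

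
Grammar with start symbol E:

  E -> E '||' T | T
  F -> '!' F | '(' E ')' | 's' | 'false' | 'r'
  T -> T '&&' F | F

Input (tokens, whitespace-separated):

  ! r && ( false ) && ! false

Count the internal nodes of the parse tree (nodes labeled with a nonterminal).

[E [T [T [T [F ! [F r]]] && [F ( [E [T [F false]]] )]] && [F ! [F false]]]]

12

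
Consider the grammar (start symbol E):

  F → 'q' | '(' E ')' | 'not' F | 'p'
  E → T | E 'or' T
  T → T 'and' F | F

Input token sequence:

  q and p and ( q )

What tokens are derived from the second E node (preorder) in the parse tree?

q

[E [T [T [T [F q]] and [F p]] and [F ( [E [T [F q]]] )]]]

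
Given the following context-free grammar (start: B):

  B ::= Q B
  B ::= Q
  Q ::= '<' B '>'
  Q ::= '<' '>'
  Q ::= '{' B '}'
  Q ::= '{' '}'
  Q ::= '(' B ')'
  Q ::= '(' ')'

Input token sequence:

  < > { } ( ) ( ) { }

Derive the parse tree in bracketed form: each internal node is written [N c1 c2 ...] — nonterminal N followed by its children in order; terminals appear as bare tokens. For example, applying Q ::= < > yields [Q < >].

B
Q B
< > B
< > Q B
< > { } B
< > { } Q B
< > { } ( ) B
< > { } ( ) Q B
< > { } ( ) ( ) B
< > { } ( ) ( ) Q
< > { } ( ) ( ) { }

[B [Q < >] [B [Q { }] [B [Q ( )] [B [Q ( )] [B [Q { }]]]]]]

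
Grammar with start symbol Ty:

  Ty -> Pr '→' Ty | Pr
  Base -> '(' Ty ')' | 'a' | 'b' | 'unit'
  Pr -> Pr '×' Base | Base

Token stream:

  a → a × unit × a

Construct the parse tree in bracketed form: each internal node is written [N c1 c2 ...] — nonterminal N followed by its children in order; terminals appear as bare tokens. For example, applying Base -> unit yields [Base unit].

[Ty [Pr [Base a]] → [Ty [Pr [Pr [Pr [Base a]] × [Base unit]] × [Base a]]]]

Ty
Pr → Ty
Base → Ty
a → Ty
a → Pr
a → Pr × Base
a → Pr × Base × Base
a → Base × Base × Base
a → a × Base × Base
a → a × unit × Base
a → a × unit × a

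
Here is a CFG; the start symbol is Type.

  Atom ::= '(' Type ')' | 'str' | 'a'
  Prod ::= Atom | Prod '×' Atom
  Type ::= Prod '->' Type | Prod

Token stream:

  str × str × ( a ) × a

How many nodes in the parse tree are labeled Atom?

5

[Type [Prod [Prod [Prod [Prod [Atom str]] × [Atom str]] × [Atom ( [Type [Prod [Atom a]]] )]] × [Atom a]]]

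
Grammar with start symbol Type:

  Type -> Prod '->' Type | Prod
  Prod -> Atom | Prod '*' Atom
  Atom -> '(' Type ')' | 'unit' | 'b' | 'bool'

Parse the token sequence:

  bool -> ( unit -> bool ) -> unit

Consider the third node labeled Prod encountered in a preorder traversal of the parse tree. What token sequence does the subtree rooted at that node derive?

unit

[Type [Prod [Atom bool]] -> [Type [Prod [Atom ( [Type [Prod [Atom unit]] -> [Type [Prod [Atom bool]]]] )]] -> [Type [Prod [Atom unit]]]]]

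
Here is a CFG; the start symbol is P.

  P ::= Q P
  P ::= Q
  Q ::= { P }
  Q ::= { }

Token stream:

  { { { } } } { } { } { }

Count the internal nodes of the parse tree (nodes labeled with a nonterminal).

[P [Q { [P [Q { [P [Q { }]] }]] }] [P [Q { }] [P [Q { }] [P [Q { }]]]]]

12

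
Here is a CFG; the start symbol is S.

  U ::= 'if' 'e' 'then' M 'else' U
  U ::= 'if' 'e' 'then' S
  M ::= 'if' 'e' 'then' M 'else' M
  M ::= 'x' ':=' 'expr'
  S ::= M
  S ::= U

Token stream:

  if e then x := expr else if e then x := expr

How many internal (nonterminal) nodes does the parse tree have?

[S [U if e then [M x := expr] else [U if e then [S [M x := expr]]]]]

6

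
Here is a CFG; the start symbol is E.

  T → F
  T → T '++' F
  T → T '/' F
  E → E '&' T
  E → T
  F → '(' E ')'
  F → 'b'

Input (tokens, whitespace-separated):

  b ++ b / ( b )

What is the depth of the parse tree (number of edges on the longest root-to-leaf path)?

6

[E [T [T [T [F b]] ++ [F b]] / [F ( [E [T [F b]]] )]]]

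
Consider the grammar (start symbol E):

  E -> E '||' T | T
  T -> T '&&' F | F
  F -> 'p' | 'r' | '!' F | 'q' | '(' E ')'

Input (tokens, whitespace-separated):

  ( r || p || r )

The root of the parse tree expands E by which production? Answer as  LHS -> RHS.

[E [T [F ( [E [E [E [T [F r]]] || [T [F p]]] || [T [F r]]] )]]]

E -> T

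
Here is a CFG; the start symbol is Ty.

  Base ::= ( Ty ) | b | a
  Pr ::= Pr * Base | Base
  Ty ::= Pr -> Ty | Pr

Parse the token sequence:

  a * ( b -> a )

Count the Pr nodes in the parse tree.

4

[Ty [Pr [Pr [Base a]] * [Base ( [Ty [Pr [Base b]] -> [Ty [Pr [Base a]]]] )]]]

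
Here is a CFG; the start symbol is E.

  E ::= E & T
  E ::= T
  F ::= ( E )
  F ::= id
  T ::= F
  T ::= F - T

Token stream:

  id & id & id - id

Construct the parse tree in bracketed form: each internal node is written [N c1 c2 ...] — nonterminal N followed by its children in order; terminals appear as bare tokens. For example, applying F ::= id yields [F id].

E
E & T
E & T & T
T & T & T
F & T & T
id & T & T
id & F & T
id & id & T
id & id & F - T
id & id & id - T
id & id & id - F
id & id & id - id

[E [E [E [T [F id]]] & [T [F id]]] & [T [F id] - [T [F id]]]]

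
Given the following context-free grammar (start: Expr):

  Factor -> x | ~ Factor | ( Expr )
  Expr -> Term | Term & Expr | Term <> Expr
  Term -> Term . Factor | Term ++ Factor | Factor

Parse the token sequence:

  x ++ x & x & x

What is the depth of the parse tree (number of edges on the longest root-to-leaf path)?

[Expr [Term [Term [Factor x]] ++ [Factor x]] & [Expr [Term [Factor x]] & [Expr [Term [Factor x]]]]]

5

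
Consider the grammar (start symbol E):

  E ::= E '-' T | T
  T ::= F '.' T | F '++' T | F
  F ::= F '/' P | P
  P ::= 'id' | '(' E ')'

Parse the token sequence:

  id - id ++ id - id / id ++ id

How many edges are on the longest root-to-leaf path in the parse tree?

[E [E [E [T [F [P id]]]] - [T [F [P id]] ++ [T [F [P id]]]]] - [T [F [F [P id]] / [P id]] ++ [T [F [P id]]]]]

6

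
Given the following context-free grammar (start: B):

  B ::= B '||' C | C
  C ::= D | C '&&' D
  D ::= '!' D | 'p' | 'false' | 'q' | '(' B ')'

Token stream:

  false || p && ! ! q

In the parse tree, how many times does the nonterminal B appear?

[B [B [C [D false]]] || [C [C [D p]] && [D ! [D ! [D q]]]]]

2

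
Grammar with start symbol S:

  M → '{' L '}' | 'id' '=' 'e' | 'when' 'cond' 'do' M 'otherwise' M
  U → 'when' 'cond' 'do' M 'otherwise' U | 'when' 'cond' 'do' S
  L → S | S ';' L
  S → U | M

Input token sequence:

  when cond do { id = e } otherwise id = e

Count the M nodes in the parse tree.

4

[S [M when cond do [M { [L [S [M id = e]]] }] otherwise [M id = e]]]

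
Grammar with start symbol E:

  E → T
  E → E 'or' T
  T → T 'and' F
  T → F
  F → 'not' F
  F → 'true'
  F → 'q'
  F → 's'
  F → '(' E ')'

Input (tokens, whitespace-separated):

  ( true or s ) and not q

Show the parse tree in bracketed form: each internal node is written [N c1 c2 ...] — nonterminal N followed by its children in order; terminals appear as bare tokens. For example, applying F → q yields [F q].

E
T
T and F
F and F
( E ) and F
( E or T ) and F
( T or T ) and F
( F or T ) and F
( true or T ) and F
( true or F ) and F
( true or s ) and F
( true or s ) and not F
( true or s ) and not q

[E [T [T [F ( [E [E [T [F true]]] or [T [F s]]] )]] and [F not [F q]]]]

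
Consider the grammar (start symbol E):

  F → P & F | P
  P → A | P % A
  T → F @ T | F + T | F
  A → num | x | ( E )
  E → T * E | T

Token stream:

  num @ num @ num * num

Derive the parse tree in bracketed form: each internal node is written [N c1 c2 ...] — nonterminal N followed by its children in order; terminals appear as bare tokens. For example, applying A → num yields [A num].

[E [T [F [P [A num]]] @ [T [F [P [A num]]] @ [T [F [P [A num]]]]]] * [E [T [F [P [A num]]]]]]

E
T * E
F @ T * E
P @ T * E
A @ T * E
num @ T * E
num @ F @ T * E
num @ P @ T * E
num @ A @ T * E
num @ num @ T * E
num @ num @ F * E
num @ num @ P * E
num @ num @ A * E
num @ num @ num * E
num @ num @ num * T
num @ num @ num * F
num @ num @ num * P
num @ num @ num * A
num @ num @ num * num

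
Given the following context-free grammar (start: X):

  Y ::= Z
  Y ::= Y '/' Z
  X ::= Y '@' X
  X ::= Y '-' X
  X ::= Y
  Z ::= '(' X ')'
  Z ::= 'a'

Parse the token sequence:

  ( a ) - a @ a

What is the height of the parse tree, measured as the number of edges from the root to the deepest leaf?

[X [Y [Z ( [X [Y [Z a]]] )]] - [X [Y [Z a]] @ [X [Y [Z a]]]]]

6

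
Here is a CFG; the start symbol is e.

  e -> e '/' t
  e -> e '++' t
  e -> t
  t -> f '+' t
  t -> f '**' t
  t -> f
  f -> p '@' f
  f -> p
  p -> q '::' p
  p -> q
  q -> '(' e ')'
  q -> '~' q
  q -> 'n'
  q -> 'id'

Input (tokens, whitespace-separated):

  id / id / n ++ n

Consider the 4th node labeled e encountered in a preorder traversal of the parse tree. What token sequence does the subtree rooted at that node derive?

id

[e [e [e [e [t [f [p [q id]]]]] / [t [f [p [q id]]]]] / [t [f [p [q n]]]]] ++ [t [f [p [q n]]]]]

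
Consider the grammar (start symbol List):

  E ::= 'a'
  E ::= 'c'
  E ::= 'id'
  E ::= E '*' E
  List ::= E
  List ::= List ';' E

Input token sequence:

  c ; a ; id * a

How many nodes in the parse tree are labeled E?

5

[List [List [List [E c]] ; [E a]] ; [E [E id] * [E a]]]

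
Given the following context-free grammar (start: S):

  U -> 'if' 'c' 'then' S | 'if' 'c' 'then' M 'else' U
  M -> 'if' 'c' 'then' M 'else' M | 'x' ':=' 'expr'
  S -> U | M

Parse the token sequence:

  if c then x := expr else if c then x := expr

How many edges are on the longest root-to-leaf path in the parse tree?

[S [U if c then [M x := expr] else [U if c then [S [M x := expr]]]]]

5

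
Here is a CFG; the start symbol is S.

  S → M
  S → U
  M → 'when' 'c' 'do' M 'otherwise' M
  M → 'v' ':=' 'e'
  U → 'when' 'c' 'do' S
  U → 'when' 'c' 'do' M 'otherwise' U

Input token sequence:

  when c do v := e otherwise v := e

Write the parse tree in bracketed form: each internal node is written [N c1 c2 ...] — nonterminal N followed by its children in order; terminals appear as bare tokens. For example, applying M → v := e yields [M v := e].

[S [M when c do [M v := e] otherwise [M v := e]]]

S
M
when c do M otherwise M
when c do v := e otherwise M
when c do v := e otherwise v := e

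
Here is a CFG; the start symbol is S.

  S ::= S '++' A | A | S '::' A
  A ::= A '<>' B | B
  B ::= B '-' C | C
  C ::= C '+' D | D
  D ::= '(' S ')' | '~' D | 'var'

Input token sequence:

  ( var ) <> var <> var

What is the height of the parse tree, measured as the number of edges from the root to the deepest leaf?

[S [A [A [A [B [C [D ( [S [A [B [C [D var]]]]] )]]]] <> [B [C [D var]]]] <> [B [C [D var]]]]]

12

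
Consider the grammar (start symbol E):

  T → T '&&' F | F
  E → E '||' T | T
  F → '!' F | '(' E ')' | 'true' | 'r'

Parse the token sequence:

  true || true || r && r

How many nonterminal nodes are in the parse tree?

[E [E [E [T [F true]]] || [T [F true]]] || [T [T [F r]] && [F r]]]

11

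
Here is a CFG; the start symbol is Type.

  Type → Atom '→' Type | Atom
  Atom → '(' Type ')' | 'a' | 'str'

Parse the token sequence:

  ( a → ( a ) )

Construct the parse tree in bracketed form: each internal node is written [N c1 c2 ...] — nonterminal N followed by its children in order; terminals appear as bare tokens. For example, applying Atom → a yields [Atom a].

Type
Atom
( Type )
( Atom → Type )
( a → Type )
( a → Atom )
( a → ( Type ) )
( a → ( Atom ) )
( a → ( a ) )

[Type [Atom ( [Type [Atom a] → [Type [Atom ( [Type [Atom a]] )]]] )]]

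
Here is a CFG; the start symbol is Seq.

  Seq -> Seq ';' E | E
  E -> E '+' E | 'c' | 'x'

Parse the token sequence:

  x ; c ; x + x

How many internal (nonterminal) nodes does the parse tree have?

8

[Seq [Seq [Seq [E x]] ; [E c]] ; [E [E x] + [E x]]]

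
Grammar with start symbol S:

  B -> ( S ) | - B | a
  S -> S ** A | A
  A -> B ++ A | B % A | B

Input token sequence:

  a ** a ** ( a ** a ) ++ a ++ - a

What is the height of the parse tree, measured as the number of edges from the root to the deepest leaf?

[S [S [S [A [B a]]] ** [A [B a]]] ** [A [B ( [S [S [A [B a]]] ** [A [B a]]] )] ++ [A [B a] ++ [A [B - [B a]]]]]]

7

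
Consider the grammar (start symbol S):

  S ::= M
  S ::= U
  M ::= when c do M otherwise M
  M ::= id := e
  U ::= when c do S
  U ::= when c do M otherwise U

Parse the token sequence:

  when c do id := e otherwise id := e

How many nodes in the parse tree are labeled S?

[S [M when c do [M id := e] otherwise [M id := e]]]

1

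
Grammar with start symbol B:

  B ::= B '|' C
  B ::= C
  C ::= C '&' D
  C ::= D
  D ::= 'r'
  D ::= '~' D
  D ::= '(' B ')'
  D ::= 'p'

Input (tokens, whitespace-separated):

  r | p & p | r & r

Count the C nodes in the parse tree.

5

[B [B [B [C [D r]]] | [C [C [D p]] & [D p]]] | [C [C [D r]] & [D r]]]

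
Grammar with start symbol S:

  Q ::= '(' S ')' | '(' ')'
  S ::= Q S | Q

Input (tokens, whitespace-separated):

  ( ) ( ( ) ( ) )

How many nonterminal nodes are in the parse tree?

[S [Q ( )] [S [Q ( [S [Q ( )] [S [Q ( )]]] )]]]

8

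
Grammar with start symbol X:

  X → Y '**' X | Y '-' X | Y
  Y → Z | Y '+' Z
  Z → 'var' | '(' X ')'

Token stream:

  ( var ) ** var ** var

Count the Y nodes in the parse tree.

4

[X [Y [Z ( [X [Y [Z var]]] )]] ** [X [Y [Z var]] ** [X [Y [Z var]]]]]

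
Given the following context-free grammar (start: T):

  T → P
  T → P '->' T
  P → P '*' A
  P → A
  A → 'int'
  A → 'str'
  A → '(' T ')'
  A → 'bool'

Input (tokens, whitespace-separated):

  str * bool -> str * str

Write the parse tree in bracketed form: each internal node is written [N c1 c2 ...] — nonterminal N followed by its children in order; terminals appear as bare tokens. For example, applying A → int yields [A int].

[T [P [P [A str]] * [A bool]] -> [T [P [P [A str]] * [A str]]]]

T
P -> T
P * A -> T
A * A -> T
str * A -> T
str * bool -> T
str * bool -> P
str * bool -> P * A
str * bool -> A * A
str * bool -> str * A
str * bool -> str * str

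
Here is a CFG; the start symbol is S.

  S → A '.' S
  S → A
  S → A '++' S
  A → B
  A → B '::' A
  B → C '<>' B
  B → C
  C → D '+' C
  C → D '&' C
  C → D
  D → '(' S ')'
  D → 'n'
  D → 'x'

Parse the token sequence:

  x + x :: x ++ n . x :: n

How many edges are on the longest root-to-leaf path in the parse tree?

8

[S [A [B [C [D x] + [C [D x]]]] :: [A [B [C [D x]]]]] ++ [S [A [B [C [D n]]]] . [S [A [B [C [D x]]] :: [A [B [C [D n]]]]]]]]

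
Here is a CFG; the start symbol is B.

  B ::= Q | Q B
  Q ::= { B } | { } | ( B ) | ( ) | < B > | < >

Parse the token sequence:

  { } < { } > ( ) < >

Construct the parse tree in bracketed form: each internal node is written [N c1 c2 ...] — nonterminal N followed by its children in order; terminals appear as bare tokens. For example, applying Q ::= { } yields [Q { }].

B
Q B
{ } B
{ } Q B
{ } < B > B
{ } < Q > B
{ } < { } > B
{ } < { } > Q B
{ } < { } > ( ) B
{ } < { } > ( ) Q
{ } < { } > ( ) < >

[B [Q { }] [B [Q < [B [Q { }]] >] [B [Q ( )] [B [Q < >]]]]]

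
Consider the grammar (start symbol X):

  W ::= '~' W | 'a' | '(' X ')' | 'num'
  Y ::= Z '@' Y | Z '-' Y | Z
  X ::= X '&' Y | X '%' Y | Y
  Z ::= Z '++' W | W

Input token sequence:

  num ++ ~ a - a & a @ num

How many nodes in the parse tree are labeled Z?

5

[X [X [Y [Z [Z [W num]] ++ [W ~ [W a]]] - [Y [Z [W a]]]]] & [Y [Z [W a]] @ [Y [Z [W num]]]]]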